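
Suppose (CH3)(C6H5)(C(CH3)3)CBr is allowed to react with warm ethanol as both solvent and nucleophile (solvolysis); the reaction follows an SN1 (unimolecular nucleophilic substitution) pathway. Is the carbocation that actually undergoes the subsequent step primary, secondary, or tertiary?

Step 1: Ionisation: the C–Br σ-bond cleaves heterolytically; both bonding electrons depart with Br⁻, leaving a tertiary carbocation at the α-carbon.
No single 1,2-shift to an adjacent carbon would give a more-substituted cation, so no rearrangement occurs.

tertiary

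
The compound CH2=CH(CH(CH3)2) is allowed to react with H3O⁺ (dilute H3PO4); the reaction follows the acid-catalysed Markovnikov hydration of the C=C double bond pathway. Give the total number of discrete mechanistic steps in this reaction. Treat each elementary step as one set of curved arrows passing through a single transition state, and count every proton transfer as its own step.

4

Step 1: The π electrons of the C=C bond attack a proton of H3O⁺; Markovnikov addition places the new C–H on the less-substituted alkene carbon, so the positive charge ends up on the more-substituted carbon — a secondary carbocation. H2O is released.
Step 2: Carbocation rearrangement: a 1,2-hydride shift from the adjacent isopropyl carbon converts the initially-formed secondary cation into the more stable tertiary cation.
Step 3: A lone pair on the oxygen of H2O attacks the carbocation, forming a C–O bond and an oxonium ion (a protonated alcohol).
Step 4: Proton transfer from the O–H of the oxonium ion to H2O completes the catalytic cycle and yields the alcohol.
Total: 4 elementary steps.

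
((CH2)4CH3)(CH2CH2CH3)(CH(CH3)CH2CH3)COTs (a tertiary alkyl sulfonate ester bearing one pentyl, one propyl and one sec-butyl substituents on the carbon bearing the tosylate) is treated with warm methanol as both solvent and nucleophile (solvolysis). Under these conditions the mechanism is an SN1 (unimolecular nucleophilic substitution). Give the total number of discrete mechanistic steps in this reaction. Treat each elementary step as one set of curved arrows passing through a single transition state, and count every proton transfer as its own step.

3

Step 1: Ionisation: the C–O σ-bond cleaves heterolytically; both bonding electrons depart with TsO⁻, leaving a tertiary carbocation at the α-carbon.
(No 1,2-shift: no single shift to an adjacent carbon would give a more stable cation.)
Step 2: A lone pair on the oxygen of CH3OH attacks the carbocation, forming a new C–O σ-bond and an oxonium ion.
Step 3: Deprotonation of the oxonium oxygen by solvent methanol yields the neutral ether.
Total: 3 elementary steps.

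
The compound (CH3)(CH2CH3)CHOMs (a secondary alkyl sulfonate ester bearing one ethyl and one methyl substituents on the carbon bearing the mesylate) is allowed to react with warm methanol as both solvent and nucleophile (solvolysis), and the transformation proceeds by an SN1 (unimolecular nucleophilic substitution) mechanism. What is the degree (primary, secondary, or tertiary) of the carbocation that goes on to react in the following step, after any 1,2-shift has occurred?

Step 1: Unassisted departure of MsO⁻ (taking the C–O bonding pair) generates a secondary carbocation.
No single 1,2-shift to an adjacent carbon would give a more-substituted cation, so no rearrangement occurs.

secondary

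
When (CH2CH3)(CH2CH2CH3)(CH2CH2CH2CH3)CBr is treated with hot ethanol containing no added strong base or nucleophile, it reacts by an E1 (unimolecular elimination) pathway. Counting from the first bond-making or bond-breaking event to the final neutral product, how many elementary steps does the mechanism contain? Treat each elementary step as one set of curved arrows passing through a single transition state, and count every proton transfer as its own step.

2

Step 1: Unassisted departure of Br⁻ (taking the C–Br bonding pair) generates a tertiary carbocation.
(No 1,2-shift: no single shift to an adjacent carbon would give a more stable cation.)
Step 2: A weak base (an ethanol molecule from the solvent) removes a proton from a carbon adjacent to the cationic centre; the electrons of that C–H bond become the new π(C=C) bond, giving the alkene.
Total: 2 elementary steps.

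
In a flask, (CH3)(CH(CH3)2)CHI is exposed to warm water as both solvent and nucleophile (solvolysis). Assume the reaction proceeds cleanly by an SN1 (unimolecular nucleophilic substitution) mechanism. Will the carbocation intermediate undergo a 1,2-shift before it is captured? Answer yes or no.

yes

The first-formed carbocation is secondary.
The adjacent isopropyl carbon already bears 2 other carbon substituents and has a hydrogen to migrate; after a 1,2-hydride shift from that carbon the positive charge sits on a tertiary centre.
Tertiary is more stable than secondary, so the shift occurs.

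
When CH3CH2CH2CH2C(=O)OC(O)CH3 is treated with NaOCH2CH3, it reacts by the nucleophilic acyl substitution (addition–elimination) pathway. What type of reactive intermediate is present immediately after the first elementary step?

tetrahedral intermediate

Step 1: Nucleophilic addition of CH3CH2O⁻ to the acyl carbon breaks the π(C=O) bond and yields a tetrahedral, anionic intermediate.
After step 1 the species present is a tetrahedral intermediate.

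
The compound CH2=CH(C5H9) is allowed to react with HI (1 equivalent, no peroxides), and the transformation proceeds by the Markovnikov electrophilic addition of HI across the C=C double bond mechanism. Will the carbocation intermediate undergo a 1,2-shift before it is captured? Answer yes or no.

The first-formed carbocation is secondary.
The adjacent cyclopentyl carbon already bears 2 other carbon substituents and has a hydrogen to migrate; after a 1,2-hydride shift from that carbon the positive charge sits on a tertiary centre.
Tertiary is more stable than secondary, so the shift occurs.

yes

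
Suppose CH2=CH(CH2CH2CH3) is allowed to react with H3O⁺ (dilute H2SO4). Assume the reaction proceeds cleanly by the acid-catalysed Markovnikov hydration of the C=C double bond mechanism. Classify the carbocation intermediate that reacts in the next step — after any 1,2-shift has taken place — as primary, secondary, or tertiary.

Step 1: The π electrons of the C=C bond attack a proton of H3O⁺; Markovnikov addition places the new C–H on the less-substituted alkene carbon, so the positive charge ends up on the more-substituted carbon — a secondary carbocation. H2O is released.
No single 1,2-shift to an adjacent carbon would give a more-substituted cation, so no rearrangement occurs.

secondary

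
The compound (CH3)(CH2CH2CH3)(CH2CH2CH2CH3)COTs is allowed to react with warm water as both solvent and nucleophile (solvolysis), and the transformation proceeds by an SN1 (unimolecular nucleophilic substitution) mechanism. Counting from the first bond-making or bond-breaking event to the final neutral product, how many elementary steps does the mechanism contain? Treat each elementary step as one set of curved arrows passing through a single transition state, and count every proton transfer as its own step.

Step 1: Rate-determining heterolysis of the C–O bond gives TsO⁻ and a tertiary carbocation.
(No 1,2-shift: no single shift to an adjacent carbon would give a more stable cation.)
Step 2: Nucleophilic capture: the oxygen of H2O bonds to the cationic carbon, producing an oxonium-ion intermediate.
Step 3: Deprotonation of the oxonium oxygen by solvent water yields the neutral alcohol.
Total: 3 elementary steps.

3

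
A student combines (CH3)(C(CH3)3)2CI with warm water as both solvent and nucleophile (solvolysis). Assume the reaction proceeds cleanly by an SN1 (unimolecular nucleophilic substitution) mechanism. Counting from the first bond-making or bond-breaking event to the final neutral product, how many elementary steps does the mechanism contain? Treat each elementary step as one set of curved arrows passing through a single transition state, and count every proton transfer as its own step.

3

Step 1: Ionisation: the C–I σ-bond cleaves heterolytically; both bonding electrons depart with I⁻, leaving a tertiary carbocation at the α-carbon.
(No 1,2-shift: no single shift to an adjacent carbon would give a more stable cation.)
Step 2: H2O donates an oxygen lone pair into the empty p orbital of the cation, giving a protonated alcohol (an oxonium ion).
Step 3: Proton transfer from the O–H of the oxonium ion to a solvent molecule delivers the neutral alcohol.
Total: 3 elementary steps.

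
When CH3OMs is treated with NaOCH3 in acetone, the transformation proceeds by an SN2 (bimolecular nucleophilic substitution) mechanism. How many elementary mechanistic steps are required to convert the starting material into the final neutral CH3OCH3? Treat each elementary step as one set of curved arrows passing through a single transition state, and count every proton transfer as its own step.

Step 1: The methoxide nucleophile donates a lone pair from O to the α-carbon in a backside attack; simultaneously the C–O σ-bond breaks and both of its electrons leave with MsO⁻. One concerted step with inversion of configuration.
Total: 1 elementary step.

1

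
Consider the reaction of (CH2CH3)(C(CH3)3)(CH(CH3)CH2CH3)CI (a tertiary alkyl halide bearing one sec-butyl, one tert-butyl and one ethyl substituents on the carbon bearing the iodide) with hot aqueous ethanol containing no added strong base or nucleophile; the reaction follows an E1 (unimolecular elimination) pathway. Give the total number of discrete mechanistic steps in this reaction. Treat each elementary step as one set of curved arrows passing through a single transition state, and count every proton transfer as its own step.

Step 1: The C–I bond breaks with both electrons going to the iodide; I⁻ leaves and a tertiary carbocation remains.
(No 1,2-shift: no single shift to an adjacent carbon would give a more stable cation.)
Step 2: Loss of a β-proton to a water (or ethanol) molecule of the solvent: the C–H bonding pair collapses toward the cationic carbon to form the C=C π bond, yielding the alkene.
Total: 2 elementary steps.

2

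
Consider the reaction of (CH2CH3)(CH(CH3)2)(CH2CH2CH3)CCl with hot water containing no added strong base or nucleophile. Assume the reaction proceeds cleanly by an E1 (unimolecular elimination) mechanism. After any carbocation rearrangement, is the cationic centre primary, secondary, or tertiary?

Step 1: Unassisted departure of Cl⁻ (taking the C–Cl bonding pair) generates a tertiary carbocation.
No single 1,2-shift to an adjacent carbon would give a more-substituted cation, so no rearrangement occurs.

tertiary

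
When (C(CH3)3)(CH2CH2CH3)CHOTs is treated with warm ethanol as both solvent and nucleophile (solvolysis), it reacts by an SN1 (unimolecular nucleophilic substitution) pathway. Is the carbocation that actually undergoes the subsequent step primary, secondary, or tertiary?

tertiary

Step 1: Ionisation: the C–O σ-bond cleaves heterolytically; both bonding electrons depart with TsO⁻, leaving a secondary carbocation at the α-carbon.
Step 2: Carbocation rearrangement: a 1,2-methyl shift from the adjacent tert-butyl carbon converts the initially-formed secondary cation into the more stable tertiary cation.
The cation rearranges from secondary to tertiary via a 1,2-methyl shift from the adjacent tert-butyl carbon; the tertiary cation is what reacts next.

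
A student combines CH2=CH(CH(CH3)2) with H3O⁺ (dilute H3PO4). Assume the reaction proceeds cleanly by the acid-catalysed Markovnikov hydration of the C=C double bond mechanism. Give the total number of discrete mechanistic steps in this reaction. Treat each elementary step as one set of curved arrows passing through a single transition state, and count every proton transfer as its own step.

Step 1: Electrophilic addition begins with the π(C=C) electrons forming a bond to the proton of H3O⁺. Following Markovnikov's rule, the resulting cation is secondary. H2O is released.
Step 2: Carbocation rearrangement: a 1,2-hydride shift from the adjacent isopropyl carbon converts the initially-formed secondary cation into the more stable tertiary cation.
Step 3: Water acts as the nucleophile: an oxygen lone pair bonds to the cationic carbon, giving an oxonium-ion intermediate.
Step 4: H2O removes a proton from the oxonium oxygen, regenerating H3O⁺ and giving the neutral alcohol.
Total: 4 elementary steps.

4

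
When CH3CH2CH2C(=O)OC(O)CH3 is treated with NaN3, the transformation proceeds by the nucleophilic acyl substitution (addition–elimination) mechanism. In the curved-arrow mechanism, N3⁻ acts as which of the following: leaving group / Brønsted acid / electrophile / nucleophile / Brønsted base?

nucleophile

Step 1: N3⁻ adds to the carbonyl carbon; the C=O π electrons shift onto oxygen and a tetrahedral alkoxide intermediate forms.
N3⁻ donates an electron pair to form a new σ-bond to carbon — it is the nucleophile.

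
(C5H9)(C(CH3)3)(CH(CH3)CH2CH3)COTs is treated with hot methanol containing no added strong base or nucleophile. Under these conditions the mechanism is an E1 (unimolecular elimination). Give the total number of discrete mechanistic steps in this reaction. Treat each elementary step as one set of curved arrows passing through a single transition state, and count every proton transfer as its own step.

Step 1: Rate-determining heterolysis of the C–O bond gives TsO⁻ and a tertiary carbocation.
(No 1,2-shift: no single shift to an adjacent carbon would give a more stable cation.)
Step 2: Loss of a β-proton to a methanol molecule of the solvent: the C–H bonding pair collapses toward the cationic carbon to form the C=C π bond, yielding the alkene.
Total: 2 elementary steps.

2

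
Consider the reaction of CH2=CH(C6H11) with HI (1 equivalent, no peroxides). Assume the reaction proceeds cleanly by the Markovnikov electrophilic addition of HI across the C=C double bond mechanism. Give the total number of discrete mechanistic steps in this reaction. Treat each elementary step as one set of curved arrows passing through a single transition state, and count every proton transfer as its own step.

3

Step 1: Protonation of the alkene by HI: the π bond acts as the nucleophile and picks up H⁺, giving the more stable (Markovnikov) secondary carbocation. The H–I bond breaks heterolytically, releasing I⁻.
Step 2: Carbocation rearrangement: a 1,2-hydride shift from the adjacent cyclohexyl carbon converts the initially-formed secondary cation into the more stable tertiary cation.
Step 3: I⁻ captures the cation: a lone pair on I⁻ fills the empty p orbital, producing the alkyl halide product.
Total: 3 elementary steps.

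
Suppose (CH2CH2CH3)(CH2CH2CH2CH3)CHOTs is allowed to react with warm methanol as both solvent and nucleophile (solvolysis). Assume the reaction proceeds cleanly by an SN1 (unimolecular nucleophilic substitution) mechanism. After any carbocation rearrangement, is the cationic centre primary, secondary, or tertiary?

Step 1: The C–O bond breaks with both electrons going to the tosylate; TsO⁻ leaves and a secondary carbocation remains.
No single 1,2-shift to an adjacent carbon would give a more-substituted cation, so no rearrangement occurs.

secondary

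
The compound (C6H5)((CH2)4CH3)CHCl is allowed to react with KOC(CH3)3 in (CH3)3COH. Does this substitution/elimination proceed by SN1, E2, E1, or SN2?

E2

Conditions: a strong/bulky base with a secondary substrate bearing a β-hydrogen.
These conditions are the textbook signature of the E2 pathway.
A strong (often hindered) base removes a β-H in concert with loss of the leaving group — bimolecular elimination.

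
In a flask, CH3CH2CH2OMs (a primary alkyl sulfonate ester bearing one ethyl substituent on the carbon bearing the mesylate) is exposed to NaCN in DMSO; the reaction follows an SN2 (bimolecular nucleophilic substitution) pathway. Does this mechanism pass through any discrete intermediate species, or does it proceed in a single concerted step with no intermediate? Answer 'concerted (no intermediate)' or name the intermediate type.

concerted (no intermediate)

The cyanide nucleophile donates a lone pair from C to the α-carbon in a backside attack; simultaneously the C–O σ-bond breaks and both of its electrons leave with MsO⁻. One concerted step with inversion of configuration.
All bond changes occur in one transition state; no discrete intermediate is formed.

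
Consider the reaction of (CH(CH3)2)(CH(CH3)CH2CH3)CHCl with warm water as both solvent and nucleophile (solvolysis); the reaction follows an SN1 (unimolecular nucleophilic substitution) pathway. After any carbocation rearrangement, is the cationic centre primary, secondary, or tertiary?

Step 1: Unassisted departure of Cl⁻ (taking the C–Cl bonding pair) generates a secondary carbocation.
Step 2: A 1,2-hydride shift from the adjacent isopropyl carbon moves the positive charge from the secondary centre to an adjacent carbon, generating a more stable tertiary carbocation.
The cation rearranges from secondary to tertiary via a 1,2-hydride shift from the adjacent isopropyl carbon; the tertiary cation is what reacts next.

tertiary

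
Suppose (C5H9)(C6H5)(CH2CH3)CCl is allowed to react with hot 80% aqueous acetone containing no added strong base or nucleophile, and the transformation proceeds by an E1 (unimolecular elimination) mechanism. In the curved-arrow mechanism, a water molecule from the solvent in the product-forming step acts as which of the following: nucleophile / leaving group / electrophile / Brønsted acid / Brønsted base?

Brønsted base

Step 2: A water molecule (solvent) deprotonates a β-carbon; as the C–H bond breaks, those electrons form the new alkene π bond.
A water molecule from the solvent in the product-forming step accepts a proton in a proton-transfer step — a Brønsted base.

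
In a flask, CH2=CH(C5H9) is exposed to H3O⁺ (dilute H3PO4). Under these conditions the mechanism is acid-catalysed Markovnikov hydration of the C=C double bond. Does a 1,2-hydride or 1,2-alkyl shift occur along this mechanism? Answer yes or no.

The first-formed carbocation is secondary.
The adjacent cyclopentyl carbon already bears 2 other carbon substituents and has a hydrogen to migrate; after a 1,2-hydride shift from that carbon the positive charge sits on a tertiary centre.
Tertiary is more stable than secondary, so the shift occurs.

yes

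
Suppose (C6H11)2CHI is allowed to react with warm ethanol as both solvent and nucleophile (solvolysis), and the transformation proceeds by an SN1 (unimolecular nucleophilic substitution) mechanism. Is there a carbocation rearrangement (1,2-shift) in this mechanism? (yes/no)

The first-formed carbocation is secondary.
The adjacent cyclohexyl carbon already bears 2 other carbon substituents and has a hydrogen to migrate; after a 1,2-hydride shift from that carbon the positive charge sits on a tertiary centre.
Tertiary is more stable than secondary, so the shift occurs.

yes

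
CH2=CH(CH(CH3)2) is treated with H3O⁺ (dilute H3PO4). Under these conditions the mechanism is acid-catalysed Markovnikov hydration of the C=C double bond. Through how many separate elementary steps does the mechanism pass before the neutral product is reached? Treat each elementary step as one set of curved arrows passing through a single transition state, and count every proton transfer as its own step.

Step 1: The π electrons of the C=C bond attack a proton of H3O⁺; Markovnikov addition places the new C–H on the less-substituted alkene carbon, so the positive charge ends up on the more-substituted carbon — a secondary carbocation. H2O is released.
Step 2: A hydride (H with its bonding pair) migrates from the adjacent isopropyl carbon to the cationic centre — a 1,2-hydride shift — upgrading the secondary cation to a tertiary one.
Step 3: A lone pair on the oxygen of H2O attacks the carbocation, forming a C–O bond and an oxonium ion (a protonated alcohol).
Step 4: Deprotonation of the oxonium ion by a water molecule delivers the neutral alcohol and regenerates the acid catalyst.
Total: 4 elementary steps.

4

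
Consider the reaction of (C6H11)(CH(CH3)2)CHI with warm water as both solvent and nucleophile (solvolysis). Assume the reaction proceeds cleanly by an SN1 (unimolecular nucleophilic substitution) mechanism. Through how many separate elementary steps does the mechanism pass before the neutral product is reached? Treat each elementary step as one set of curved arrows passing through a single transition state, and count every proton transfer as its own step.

Step 1: Rate-determining heterolysis of the C–I bond gives I⁻ and a secondary carbocation.
Step 2: A 1,2-hydride shift from the adjacent isopropyl carbon moves the positive charge from the secondary centre to an adjacent carbon, generating a more stable tertiary carbocation.
Step 3: A lone pair on the oxygen of H2O attacks the carbocation, forming a new C–O σ-bond and an oxonium ion.
Step 4: Proton transfer from the O–H of the oxonium ion to a solvent molecule delivers the neutral alcohol.
Total: 4 elementary steps.

4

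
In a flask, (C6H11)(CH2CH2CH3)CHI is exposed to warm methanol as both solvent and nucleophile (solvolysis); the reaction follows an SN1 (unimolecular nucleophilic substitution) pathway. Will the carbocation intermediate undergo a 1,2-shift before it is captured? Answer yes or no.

The first-formed carbocation is secondary.
The adjacent cyclohexyl carbon already bears 2 other carbon substituents and has a hydrogen to migrate; after a 1,2-hydride shift from that carbon the positive charge sits on a tertiary centre.
Tertiary is more stable than secondary, so the shift occurs.

yes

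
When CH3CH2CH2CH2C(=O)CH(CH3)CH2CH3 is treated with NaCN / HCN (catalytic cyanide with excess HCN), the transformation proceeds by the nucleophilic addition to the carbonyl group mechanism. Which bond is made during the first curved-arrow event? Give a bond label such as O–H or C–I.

Step 1: CN⁻ attacks the sp² carbonyl carbon; the C=O π bond breaks and the electrons end up as a lone pair on the alkoxide oxygen of the tetrahedral intermediate.
The bond formed in this step is the C–C bond.

C–C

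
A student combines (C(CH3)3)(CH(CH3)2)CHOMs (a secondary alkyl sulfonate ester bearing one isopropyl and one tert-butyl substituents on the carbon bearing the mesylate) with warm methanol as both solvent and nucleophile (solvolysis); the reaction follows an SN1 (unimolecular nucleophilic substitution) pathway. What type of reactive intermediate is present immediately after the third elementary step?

Step 1: The C–O bond breaks with both electrons going to the mesylate; MsO⁻ leaves and a secondary carbocation remains.
Step 2: Carbocation rearrangement: a 1,2-hydride shift from the adjacent isopropyl carbon converts the initially-formed secondary cation into the more stable tertiary cation.
Step 3: A lone pair on the oxygen of CH3OH attacks the carbocation, forming a new C–O σ-bond and an oxonium ion.
After step 3 the species present is an oxonium ion.

oxonium ion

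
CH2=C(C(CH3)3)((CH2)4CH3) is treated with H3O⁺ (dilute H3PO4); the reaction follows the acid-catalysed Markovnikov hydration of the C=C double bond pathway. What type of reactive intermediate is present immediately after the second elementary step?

Step 1: The π electrons of the C=C bond attack a proton of H3O⁺; Markovnikov addition places the new C–H on the less-substituted alkene carbon, so the positive charge ends up on the more-substituted carbon — a tertiary carbocation. H2O is released.
Step 2: Nucleophilic capture of the cation by H2O produces the protonated alcohol (an oxonium ion).
After step 2 the species present is an oxonium ion.

oxonium ion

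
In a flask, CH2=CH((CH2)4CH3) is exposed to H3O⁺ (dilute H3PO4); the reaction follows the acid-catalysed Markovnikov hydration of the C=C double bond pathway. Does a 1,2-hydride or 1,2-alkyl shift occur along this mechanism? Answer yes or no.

no

The first-formed carbocation is secondary.
No single 1,2-shift to an adjacent carbon would produce a more-substituted cation than the one already present, so no rearrangement occurs.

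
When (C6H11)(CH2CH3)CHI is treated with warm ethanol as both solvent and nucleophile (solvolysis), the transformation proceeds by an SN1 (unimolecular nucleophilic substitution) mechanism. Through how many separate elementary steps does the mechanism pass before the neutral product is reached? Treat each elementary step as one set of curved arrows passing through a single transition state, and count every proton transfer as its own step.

Step 1: Unassisted departure of I⁻ (taking the C–I bonding pair) generates a secondary carbocation.
Step 2: A hydride (H with its bonding pair) migrates from the adjacent cyclohexyl carbon to the cationic centre — a 1,2-hydride shift — upgrading the secondary cation to a tertiary one.
Step 3: Nucleophilic capture: the oxygen of CH3CH2OH bonds to the cationic carbon, producing an oxonium-ion intermediate.
Step 4: A second solvent molecule removes the proton on oxygen, giving the neutral ether product.
Total: 4 elementary steps.

4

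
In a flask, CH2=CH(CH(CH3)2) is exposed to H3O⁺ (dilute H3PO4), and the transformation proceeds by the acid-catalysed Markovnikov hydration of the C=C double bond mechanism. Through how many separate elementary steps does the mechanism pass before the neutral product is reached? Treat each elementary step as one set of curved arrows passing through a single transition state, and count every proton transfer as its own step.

4

Step 1: The π electrons of the C=C bond attack a proton of H3O⁺; Markovnikov addition places the new C–H on the less-substituted alkene carbon, so the positive charge ends up on the more-substituted carbon — a secondary carbocation. H2O is released.
Step 2: Carbocation rearrangement: a 1,2-hydride shift from the adjacent isopropyl carbon converts the initially-formed secondary cation into the more stable tertiary cation.
Step 3: A lone pair on the oxygen of H2O attacks the carbocation, forming a C–O bond and an oxonium ion (a protonated alcohol).
Step 4: H2O removes a proton from the oxonium oxygen, regenerating H3O⁺ and giving the neutral alcohol.
Total: 4 elementary steps.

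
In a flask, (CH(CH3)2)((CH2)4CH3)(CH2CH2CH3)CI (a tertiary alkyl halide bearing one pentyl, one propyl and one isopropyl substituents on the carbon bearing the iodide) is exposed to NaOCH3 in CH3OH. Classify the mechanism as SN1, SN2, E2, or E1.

E2

Conditions: a strong base with a tertiary substrate bearing a β-hydrogen.
These conditions are the textbook signature of the E2 pathway.
A strong (often hindered) base removes a β-H in concert with loss of the leaving group — bimolecular elimination.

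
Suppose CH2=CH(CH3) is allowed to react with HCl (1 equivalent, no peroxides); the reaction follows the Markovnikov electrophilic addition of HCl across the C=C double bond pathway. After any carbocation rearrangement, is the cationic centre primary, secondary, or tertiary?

secondary

Step 1: Electrophilic addition begins with the π(C=C) electrons forming a bond to the proton of HCl. Following Markovnikov's rule, the resulting cation is secondary. The H–Cl bond breaks heterolytically, releasing Cl⁻.
No single 1,2-shift to an adjacent carbon would give a more-substituted cation, so no rearrangement occurs.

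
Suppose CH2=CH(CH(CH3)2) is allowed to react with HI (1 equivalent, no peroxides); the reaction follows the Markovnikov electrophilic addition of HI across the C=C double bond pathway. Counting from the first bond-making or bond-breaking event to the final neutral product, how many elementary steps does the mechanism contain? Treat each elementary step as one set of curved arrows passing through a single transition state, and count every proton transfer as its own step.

Step 1: Protonation of the alkene by HI: the π bond acts as the nucleophile and picks up H⁺, giving the more stable (Markovnikov) secondary carbocation. The H–I bond breaks heterolytically, releasing I⁻.
Step 2: A hydride (H with its bonding pair) migrates from the adjacent isopropyl carbon to the cationic centre — a 1,2-hydride shift — upgrading the secondary cation to a tertiary one.
Step 3: Nucleophilic attack by I⁻ on the carbocation completes the addition, giving R–I.
Total: 3 elementary steps.

3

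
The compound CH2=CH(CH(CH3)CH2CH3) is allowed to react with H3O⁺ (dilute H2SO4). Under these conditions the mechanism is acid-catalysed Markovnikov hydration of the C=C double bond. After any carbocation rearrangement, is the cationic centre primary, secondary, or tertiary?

Step 1: The π electrons of the C=C bond attack a proton of H3O⁺; Markovnikov addition places the new C–H on the less-substituted alkene carbon, so the positive charge ends up on the more-substituted carbon — a secondary carbocation. H2O is released.
Step 2: A 1,2-hydride shift from the adjacent sec-butyl carbon moves the positive charge from the secondary centre to an adjacent carbon, generating a more stable tertiary carbocation.
The cation rearranges from secondary to tertiary via a 1,2-hydride shift from the adjacent sec-butyl carbon; the tertiary cation is what reacts next.

tertiary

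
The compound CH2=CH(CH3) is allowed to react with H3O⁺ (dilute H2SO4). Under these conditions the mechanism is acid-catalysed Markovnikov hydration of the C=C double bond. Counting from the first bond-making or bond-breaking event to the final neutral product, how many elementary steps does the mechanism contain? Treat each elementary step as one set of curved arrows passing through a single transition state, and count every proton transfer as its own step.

3

Step 1: The π electrons of the C=C bond attack a proton of H3O⁺; Markovnikov addition places the new C–H on the less-substituted alkene carbon, so the positive charge ends up on the more-substituted carbon — a secondary carbocation. H2O is released.
(No 1,2-shift: no single shift to an adjacent carbon would give a more stable cation.)
Step 2: Water acts as the nucleophile: an oxygen lone pair bonds to the cationic carbon, giving an oxonium-ion intermediate.
Step 3: Proton transfer from the O–H of the oxonium ion to H2O completes the catalytic cycle and yields the alcohol.
Total: 3 elementary steps.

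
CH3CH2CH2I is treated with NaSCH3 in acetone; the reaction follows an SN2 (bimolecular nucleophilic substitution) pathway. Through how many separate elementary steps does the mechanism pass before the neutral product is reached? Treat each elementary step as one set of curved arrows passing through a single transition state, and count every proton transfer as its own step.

Step 1: The methanethiolate nucleophile donates a lone pair from S to the α-carbon in a backside attack; simultaneously the C–I σ-bond breaks and both of its electrons leave with I⁻. One concerted step with inversion of configuration.
Total: 1 elementary step.

1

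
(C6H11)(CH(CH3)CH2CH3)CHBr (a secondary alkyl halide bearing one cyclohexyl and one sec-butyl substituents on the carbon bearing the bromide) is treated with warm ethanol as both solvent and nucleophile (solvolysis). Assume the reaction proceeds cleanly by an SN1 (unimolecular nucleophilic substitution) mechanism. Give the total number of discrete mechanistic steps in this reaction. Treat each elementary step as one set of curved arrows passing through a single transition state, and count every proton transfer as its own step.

Step 1: Unassisted departure of Br⁻ (taking the C–Br bonding pair) generates a secondary carbocation.
Step 2: A hydride (H with its bonding pair) migrates from the adjacent cyclohexyl carbon to the cationic centre — a 1,2-hydride shift — upgrading the secondary cation to a tertiary one.
Step 3: CH3CH2OH donates an oxygen lone pair into the empty p orbital of the cation, giving a protonated ether (an oxonium ion).
Step 4: Deprotonation of the oxonium oxygen by solvent ethanol yields the neutral ether.
Total: 4 elementary steps.

4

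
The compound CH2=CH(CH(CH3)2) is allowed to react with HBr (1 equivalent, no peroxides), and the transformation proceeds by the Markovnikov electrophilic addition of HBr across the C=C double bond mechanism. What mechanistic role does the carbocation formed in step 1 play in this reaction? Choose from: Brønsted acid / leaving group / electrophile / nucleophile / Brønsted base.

electrophile

Step 3: The Br⁻ anion donates a lone pair to the carbocation, forming the new C–Br σ-bond and giving the neutral alkyl halide.
The carbocation formed in step 1 accepts an electron pair into an empty or π* orbital — it is the electrophile.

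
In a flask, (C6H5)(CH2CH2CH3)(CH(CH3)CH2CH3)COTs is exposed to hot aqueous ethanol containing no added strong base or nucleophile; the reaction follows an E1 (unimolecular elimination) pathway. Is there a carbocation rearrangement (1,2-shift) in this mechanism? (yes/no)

The first-formed carbocation is tertiary.
No single 1,2-shift to an adjacent carbon would produce a more-substituted cation than the one already present, so no rearrangement occurs.

no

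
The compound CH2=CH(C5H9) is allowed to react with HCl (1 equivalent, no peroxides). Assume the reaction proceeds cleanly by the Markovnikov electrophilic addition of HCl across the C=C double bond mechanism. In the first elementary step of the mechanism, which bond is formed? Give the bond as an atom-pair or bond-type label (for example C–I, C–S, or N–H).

C–H

Step 1: Protonation of the alkene by HCl: the π bond acts as the nucleophile and picks up H⁺, giving the more stable (Markovnikov) secondary carbocation. The H–Cl bond breaks heterolytically, releasing Cl⁻.
The bond formed in this step is the C–H bond.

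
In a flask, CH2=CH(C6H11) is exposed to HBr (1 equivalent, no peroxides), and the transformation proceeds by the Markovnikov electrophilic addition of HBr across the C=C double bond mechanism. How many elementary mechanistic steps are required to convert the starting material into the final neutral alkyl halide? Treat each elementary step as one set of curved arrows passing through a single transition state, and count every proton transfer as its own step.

Step 1: Electrophilic addition begins with the π(C=C) electrons forming a bond to the proton of HBr. Following Markovnikov's rule, the resulting cation is secondary. The H–Br bond breaks heterolytically, releasing Br⁻.
Step 2: A 1,2-hydride shift from the adjacent cyclohexyl carbon moves the positive charge from the secondary centre to an adjacent carbon, generating a more stable tertiary carbocation.
Step 3: Nucleophilic attack by Br⁻ on the carbocation completes the addition, giving R–Br.
Total: 3 elementary steps.

3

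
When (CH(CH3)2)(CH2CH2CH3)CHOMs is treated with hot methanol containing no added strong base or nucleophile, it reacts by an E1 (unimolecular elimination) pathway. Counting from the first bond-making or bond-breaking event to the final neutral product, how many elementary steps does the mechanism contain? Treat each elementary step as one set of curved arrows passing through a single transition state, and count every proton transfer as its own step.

3

Step 1: Unassisted departure of MsO⁻ (taking the C–O bonding pair) generates a secondary carbocation.
Step 2: A 1,2-hydride shift from the adjacent isopropyl carbon moves the positive charge from the secondary centre to an adjacent carbon, generating a more stable tertiary carbocation.
Step 3: Loss of a β-proton to a methanol molecule of the solvent: the C–H bonding pair collapses toward the cationic carbon to form the C=C π bond, yielding the alkene.
Total: 3 elementary steps.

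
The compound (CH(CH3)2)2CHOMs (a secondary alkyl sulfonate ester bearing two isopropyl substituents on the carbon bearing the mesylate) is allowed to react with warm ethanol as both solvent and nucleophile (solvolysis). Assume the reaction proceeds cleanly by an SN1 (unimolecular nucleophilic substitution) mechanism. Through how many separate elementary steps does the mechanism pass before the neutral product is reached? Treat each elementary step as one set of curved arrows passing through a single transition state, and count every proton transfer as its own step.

4

Step 1: Rate-determining heterolysis of the C–O bond gives MsO⁻ and a secondary carbocation.
Step 2: A 1,2-hydride shift from the adjacent isopropyl carbon moves the positive charge from the secondary centre to an adjacent carbon, generating a more stable tertiary carbocation.
Step 3: CH3CH2OH donates an oxygen lone pair into the empty p orbital of the cation, giving a protonated ether (an oxonium ion).
Step 4: A second solvent molecule removes the proton on oxygen, giving the neutral ether product.
Total: 4 elementary steps.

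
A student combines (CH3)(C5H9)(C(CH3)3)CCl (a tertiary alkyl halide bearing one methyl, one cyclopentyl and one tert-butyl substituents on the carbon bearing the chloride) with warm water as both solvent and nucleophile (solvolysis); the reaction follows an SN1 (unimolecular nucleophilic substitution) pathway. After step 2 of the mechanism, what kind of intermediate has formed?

Step 1: Rate-determining heterolysis of the C–Cl bond gives Cl⁻ and a tertiary carbocation.
Step 2: A lone pair on the oxygen of H2O attacks the carbocation, forming a new C–O σ-bond and an oxonium ion.
After step 2 the species present is an oxonium ion.

oxonium ion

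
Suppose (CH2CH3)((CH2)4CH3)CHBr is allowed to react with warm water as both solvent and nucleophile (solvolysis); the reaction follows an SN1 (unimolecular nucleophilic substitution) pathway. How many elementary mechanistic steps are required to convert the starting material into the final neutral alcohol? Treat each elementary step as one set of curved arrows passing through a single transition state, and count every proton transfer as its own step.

3

Step 1: Unassisted departure of Br⁻ (taking the C–Br bonding pair) generates a secondary carbocation.
(No 1,2-shift: no single shift to an adjacent carbon would give a more stable cation.)
Step 2: Nucleophilic capture: the oxygen of H2O bonds to the cationic carbon, producing an oxonium-ion intermediate.
Step 3: Proton transfer from the O–H of the oxonium ion to a solvent molecule delivers the neutral alcohol.
Total: 3 elementary steps.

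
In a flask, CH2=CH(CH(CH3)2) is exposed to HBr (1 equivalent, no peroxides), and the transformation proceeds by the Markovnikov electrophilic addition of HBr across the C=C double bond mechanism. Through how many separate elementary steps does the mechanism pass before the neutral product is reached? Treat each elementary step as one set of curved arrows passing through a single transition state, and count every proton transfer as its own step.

3

Step 1: The π electrons of the C=C bond attack a proton of HBr; Markovnikov addition places the new C–H on the less-substituted alkene carbon, so the positive charge ends up on the more-substituted carbon — a secondary carbocation. The H–Br bond breaks heterolytically, releasing Br⁻.
Step 2: A 1,2-hydride shift from the adjacent isopropyl carbon moves the positive charge from the secondary centre to an adjacent carbon, generating a more stable tertiary carbocation.
Step 3: The Br⁻ anion donates a lone pair to the carbocation, forming the new C–Br σ-bond and giving the neutral alkyl halide.
Total: 3 elementary steps.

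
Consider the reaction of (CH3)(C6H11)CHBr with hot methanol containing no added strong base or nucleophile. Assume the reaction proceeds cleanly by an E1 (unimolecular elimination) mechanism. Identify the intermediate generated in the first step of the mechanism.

Step 1: Ionisation: the C–Br σ-bond cleaves heterolytically; both bonding electrons depart with Br⁻, leaving a secondary carbocation at the α-carbon.
After step 1 the species present is a secondary carbocation.

secondary carbocation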